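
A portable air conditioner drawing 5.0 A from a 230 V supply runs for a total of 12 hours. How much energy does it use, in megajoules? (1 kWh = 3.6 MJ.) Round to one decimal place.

Power = 5.0 A × 230 V = 1150 W = 1.15 kW
Energy = 1.15 kW × 12 h = 13.8 kWh
= 13.8 × 3.6 MJ = 49.7 MJ

49.7 MJ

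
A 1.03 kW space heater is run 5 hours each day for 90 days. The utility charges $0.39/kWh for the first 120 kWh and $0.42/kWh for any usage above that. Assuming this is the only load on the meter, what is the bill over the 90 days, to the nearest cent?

$191.07

Runtime = 5 h/day × 90 days = 450 h
Energy = 1.03 kW × 450 h = 463.5 kWh
Tier 1 (0–120 kWh): 120 × $0.39 = $46.8
Above 120 kWh: 343.5 × $0.42 = $144.27
Bill = $191.07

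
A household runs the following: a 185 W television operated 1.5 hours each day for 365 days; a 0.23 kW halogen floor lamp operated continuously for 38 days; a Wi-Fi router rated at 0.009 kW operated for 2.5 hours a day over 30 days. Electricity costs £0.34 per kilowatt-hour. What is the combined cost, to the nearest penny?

£105.99

television: Runtime = 1.5 h/day × 365 days = 547.5 h
television: 0.185 kW × 547.5 h = 101.2875 kWh
halogen floor lamp: Runtime = 24 h × 38 = 912 h
halogen floor lamp: 0.23 kW × 912 h = 209.76 kWh
Wi-Fi router: Runtime = 2.5 h/day × 30 days = 75 h
Wi-Fi router: 0.009 kW × 75 h = 0.675 kWh
Total energy = 311.7225 kWh
Cost = 311.7225 × £0.34 = £105.99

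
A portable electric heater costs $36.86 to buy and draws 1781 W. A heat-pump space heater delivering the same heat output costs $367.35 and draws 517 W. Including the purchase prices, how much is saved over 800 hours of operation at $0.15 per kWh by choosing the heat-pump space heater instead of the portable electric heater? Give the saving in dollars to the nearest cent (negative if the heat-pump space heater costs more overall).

-$178.81

portable electric heater: $36.86 + (1781/1000) kW × 800 h × $0.15 = $36.86 + $213.72 = $250.58
heat-pump space heater: $367.35 + (517/1000) kW × 800 h × $0.15 = $367.35 + $62.04 = $429.39
Saving = $250.58 − $429.39 = −$178.81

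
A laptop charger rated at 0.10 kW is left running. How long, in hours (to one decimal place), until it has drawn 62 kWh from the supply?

Hours = 62 kWh ÷ 0.1 kW = 620.0 h

620.0 h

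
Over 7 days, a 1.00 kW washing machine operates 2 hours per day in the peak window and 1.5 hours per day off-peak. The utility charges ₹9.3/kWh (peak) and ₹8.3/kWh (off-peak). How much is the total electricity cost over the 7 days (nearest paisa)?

₹217.35

Peak energy = 1 kW × 2 h × 7 = 14 kWh
Off-peak energy = 1 kW × 1.5 h × 7 = 10.5 kWh
Cost = 14 × ₹9.3 + 10.5 × ₹8.3 = ₹130.2 + ₹87.15 = ₹217.35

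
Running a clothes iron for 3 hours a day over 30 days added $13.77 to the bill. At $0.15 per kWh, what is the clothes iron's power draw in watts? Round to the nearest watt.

Energy = $13.77 ÷ $0.15/kWh = 91.8 kWh
Runtime = 3 h/day × 30 days = 90 h
Power = 91.8 kWh ÷ 90 h = 1.02 kW = 1020 W

1020 W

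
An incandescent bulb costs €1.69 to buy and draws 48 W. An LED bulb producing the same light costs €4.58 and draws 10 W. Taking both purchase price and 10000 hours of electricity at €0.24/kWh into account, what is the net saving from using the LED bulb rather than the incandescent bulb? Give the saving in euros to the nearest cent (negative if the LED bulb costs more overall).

incandescent bulb: €1.69 + (48/1000) kW × 10000 h × €0.24 = €1.69 + €115.2 = €116.89
LED bulb: €4.58 + (10/1000) kW × 10000 h × €0.24 = €4.58 + €24 = €28.58
Saving = €116.89 − €28.58 = €88.31

€88.31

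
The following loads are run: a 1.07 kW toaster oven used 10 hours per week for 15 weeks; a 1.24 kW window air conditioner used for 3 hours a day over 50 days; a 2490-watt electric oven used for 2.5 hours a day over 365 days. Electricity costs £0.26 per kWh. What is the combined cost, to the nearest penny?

£680.84

toaster oven: Runtime = 10 h/week × 15 weeks = 150 h
toaster oven: 1.07 kW × 150 h = 160.5 kWh
window air conditioner: Runtime = 3 h/day × 50 days = 150 h
window air conditioner: 1.24 kW × 150 h = 186 kWh
electric oven: Runtime = 2.5 h/day × 365 days = 912.5 h
electric oven: 2.49 kW × 912.5 h = 2272.125 kWh
Total energy = 2618.625 kWh
Cost = 2618.625 × £0.26 = £680.84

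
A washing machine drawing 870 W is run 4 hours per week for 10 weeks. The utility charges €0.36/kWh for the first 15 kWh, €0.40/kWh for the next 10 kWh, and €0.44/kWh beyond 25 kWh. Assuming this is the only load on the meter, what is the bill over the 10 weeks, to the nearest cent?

€13.71

Runtime = 4 h/week × 10 weeks = 40 h
Energy = 0.87 kW × 40 h = 34.8 kWh
Tier 1 (0–15 kWh): 15 × €0.36 = €5.4
Tier 2 (15–25 kWh): 10 × €0.40 = €4
Above 25 kWh: 9.8 × €0.44 = €4.312
Bill = €13.71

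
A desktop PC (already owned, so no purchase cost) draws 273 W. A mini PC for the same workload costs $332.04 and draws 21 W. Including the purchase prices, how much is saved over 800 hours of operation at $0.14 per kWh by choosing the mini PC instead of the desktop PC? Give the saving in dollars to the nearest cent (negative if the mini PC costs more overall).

-$303.82

desktop PC: $0.00 + (273/1000) kW × 800 h × $0.14 = $0.00 + $30.576 = $30.576
mini PC: $332.04 + (21/1000) kW × 800 h × $0.14 = $332.04 + $2.352 = $334.392
Saving = $30.576 − $334.392 = −$303.816 → -$303.82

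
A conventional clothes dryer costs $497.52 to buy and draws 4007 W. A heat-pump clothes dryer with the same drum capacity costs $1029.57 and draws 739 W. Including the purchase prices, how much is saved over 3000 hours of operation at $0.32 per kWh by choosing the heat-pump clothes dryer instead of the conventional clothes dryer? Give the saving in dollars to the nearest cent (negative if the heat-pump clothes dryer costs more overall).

conventional clothes dryer: $497.52 + (4007/1000) kW × 3000 h × $0.32 = $497.52 + $3846.72 = $4344.24
heat-pump clothes dryer: $1029.57 + (739/1000) kW × 3000 h × $0.32 = $1029.57 + $709.44 = $1739.01
Saving = $4344.24 − $1739.01 = $2605.23

$2605.23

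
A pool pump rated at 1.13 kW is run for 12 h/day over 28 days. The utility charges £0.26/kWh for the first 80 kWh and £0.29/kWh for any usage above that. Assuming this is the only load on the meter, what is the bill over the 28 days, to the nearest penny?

Runtime = 12 h/day × 28 days = 336 h
Energy = 1.13 kW × 336 h = 379.68 kWh
Tier 1 (0–80 kWh): 80 × £0.26 = £20.8
Above 80 kWh: 299.68 × £0.29 = £86.9072
Bill = £107.71

£107.71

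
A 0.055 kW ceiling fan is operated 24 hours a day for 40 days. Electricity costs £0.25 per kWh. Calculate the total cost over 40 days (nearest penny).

Runtime = 24 h × 40 = 960 h
Energy = 0.055 kW × 960 h = 52.8 kWh
Cost = 52.8 kWh × £0.25/kWh = £13.20

£13.20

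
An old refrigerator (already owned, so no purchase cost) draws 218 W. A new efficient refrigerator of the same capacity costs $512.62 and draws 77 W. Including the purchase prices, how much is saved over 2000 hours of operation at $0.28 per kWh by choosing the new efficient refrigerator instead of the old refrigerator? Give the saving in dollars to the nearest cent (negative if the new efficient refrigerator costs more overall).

-$433.66

old refrigerator: $0.00 + (218/1000) kW × 2000 h × $0.28 = $0.00 + $122.08 = $122.08
new efficient refrigerator: $512.62 + (77/1000) kW × 2000 h × $0.28 = $512.62 + $43.12 = $555.74
Saving = $122.08 − $555.74 = −$433.66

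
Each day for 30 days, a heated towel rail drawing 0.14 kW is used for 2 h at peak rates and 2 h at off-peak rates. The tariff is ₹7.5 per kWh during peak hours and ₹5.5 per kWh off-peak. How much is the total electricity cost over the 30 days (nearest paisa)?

Peak energy = 0.14 kW × 2 h × 30 = 8.4 kWh
Off-peak energy = 0.14 kW × 2 h × 30 = 8.4 kWh
Cost = 8.4 × ₹7.5 + 8.4 × ₹5.5 = ₹63 + ₹46.2 = ₹109.20

₹109.20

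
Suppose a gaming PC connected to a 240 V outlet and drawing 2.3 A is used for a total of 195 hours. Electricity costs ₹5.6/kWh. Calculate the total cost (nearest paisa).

Power = 2.3 A × 240 V = 552 W = 0.552 kW
Energy = 0.552 kW × 195 h = 107.64 kWh
Cost = 107.64 kWh × ₹5.6/kWh = ₹602.78

₹602.78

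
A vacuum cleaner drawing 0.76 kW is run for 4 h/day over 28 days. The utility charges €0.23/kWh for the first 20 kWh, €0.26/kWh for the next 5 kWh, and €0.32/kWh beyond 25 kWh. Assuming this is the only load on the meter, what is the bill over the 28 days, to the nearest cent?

€25.14

Runtime = 4 h/day × 28 days = 112 h
Energy = 0.76 kW × 112 h = 85.12 kWh
Tier 1 (0–20 kWh): 20 × €0.23 = €4.6
Tier 2 (20–25 kWh): 5 × €0.26 = €1.3
Above 25 kWh: 60.12 × €0.32 = €19.2384
Bill = €25.14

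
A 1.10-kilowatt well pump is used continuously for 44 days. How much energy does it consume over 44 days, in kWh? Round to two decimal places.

Runtime = 24 h × 44 = 1056 h
Energy = 1.1 kW × 1056 h = 1161.6 kWh

1161.60 kWh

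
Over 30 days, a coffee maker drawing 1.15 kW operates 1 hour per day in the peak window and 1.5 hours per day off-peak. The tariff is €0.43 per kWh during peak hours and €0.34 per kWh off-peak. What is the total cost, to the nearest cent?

€32.43

Peak energy = 1.15 kW × 1 h × 30 = 34.5 kWh
Off-peak energy = 1.15 kW × 1.5 h × 30 = 51.75 kWh
Cost = 34.5 × €0.43 + 51.75 × €0.34 = €14.835 + €17.595 = €32.43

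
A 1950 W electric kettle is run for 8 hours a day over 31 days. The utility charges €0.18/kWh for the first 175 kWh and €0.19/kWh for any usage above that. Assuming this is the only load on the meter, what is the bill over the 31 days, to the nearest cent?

€90.13

Runtime = 8 h/day × 31 days = 248 h
Energy = 1.95 kW × 248 h = 483.6 kWh
Tier 1 (0–175 kWh): 175 × €0.18 = €31.5
Above 175 kWh: 308.6 × €0.19 = €58.634
Bill = €90.13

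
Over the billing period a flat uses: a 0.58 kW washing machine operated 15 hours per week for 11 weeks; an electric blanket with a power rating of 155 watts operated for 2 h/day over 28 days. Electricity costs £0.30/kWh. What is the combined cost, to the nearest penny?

washing machine: Runtime = 15 h/week × 11 weeks = 165 h
washing machine: 0.58 kW × 165 h = 95.7 kWh
electric blanket: Runtime = 2 h/day × 28 days = 56 h
electric blanket: 0.155 kW × 56 h = 8.68 kWh
Total energy = 104.38 kWh
Cost = 104.38 × £0.30 = £31.31

£31.31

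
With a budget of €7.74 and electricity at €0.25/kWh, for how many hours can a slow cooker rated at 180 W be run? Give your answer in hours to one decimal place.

Energy available = €7.74 ÷ €0.25/kWh = 30.96 kWh
Hours = 30.96 kWh ÷ 0.18 kW = 172.0 h

172.0 h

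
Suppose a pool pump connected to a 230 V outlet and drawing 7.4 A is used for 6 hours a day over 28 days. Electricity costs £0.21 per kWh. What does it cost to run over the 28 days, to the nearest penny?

£60.05

Power = 7.4 A × 230 V = 1702 W = 1.702 kW
Runtime = 6 h/day × 28 days = 168 h
Energy = 1.702 kW × 168 h = 285.936 kWh
Cost = 285.936 kWh × £0.21/kWh = £60.05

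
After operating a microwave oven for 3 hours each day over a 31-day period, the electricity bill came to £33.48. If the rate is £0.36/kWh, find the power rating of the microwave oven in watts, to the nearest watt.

Energy = £33.48 ÷ £0.36/kWh = 93 kWh
Runtime = 3 h/day × 31 days = 93 h
Power = 93 kWh ÷ 93 h = 1 kW = 1000 W

1000 W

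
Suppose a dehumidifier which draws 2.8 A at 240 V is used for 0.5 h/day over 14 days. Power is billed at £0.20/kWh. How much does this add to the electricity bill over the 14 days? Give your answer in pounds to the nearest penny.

£0.94

Power = 2.8 A × 240 V = 672 W = 0.672 kW
Runtime = 0.5 h/day × 14 days = 7 h
Energy = 0.672 kW × 7 h = 4.704 kWh
Cost = 4.704 kWh × £0.20/kWh = £0.94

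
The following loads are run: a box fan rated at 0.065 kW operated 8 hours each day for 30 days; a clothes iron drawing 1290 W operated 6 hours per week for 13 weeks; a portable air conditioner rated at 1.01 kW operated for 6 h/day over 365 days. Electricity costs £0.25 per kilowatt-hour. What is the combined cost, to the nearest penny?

box fan: Runtime = 8 h/day × 30 days = 240 h
box fan: 0.065 kW × 240 h = 15.6 kWh
clothes iron: Runtime = 6 h/week × 13 weeks = 78 h
clothes iron: 1.29 kW × 78 h = 100.62 kWh
portable air conditioner: Runtime = 6 h/day × 365 days = 2190 h
portable air conditioner: 1.01 kW × 2190 h = 2211.9 kWh
Total energy = 2328.12 kWh
Cost = 2328.12 × £0.25 = £582.03

£582.03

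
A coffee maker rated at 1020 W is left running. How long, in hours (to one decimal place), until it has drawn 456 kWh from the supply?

Hours = 456 kWh ÷ 1.02 kW = 447.1 h

447.1 h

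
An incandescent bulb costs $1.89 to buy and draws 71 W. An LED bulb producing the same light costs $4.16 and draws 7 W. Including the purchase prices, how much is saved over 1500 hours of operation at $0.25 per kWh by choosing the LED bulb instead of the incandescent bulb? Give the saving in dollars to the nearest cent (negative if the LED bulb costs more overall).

$21.73

incandescent bulb: $1.89 + (71/1000) kW × 1500 h × $0.25 = $1.89 + $26.625 = $28.515
LED bulb: $4.16 + (7/1000) kW × 1500 h × $0.25 = $4.16 + $2.625 = $6.785
Saving = $28.515 − $6.785 = $21.73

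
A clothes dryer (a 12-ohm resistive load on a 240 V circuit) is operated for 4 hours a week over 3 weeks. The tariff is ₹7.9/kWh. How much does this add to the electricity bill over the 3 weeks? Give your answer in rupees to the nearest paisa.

₹455.04

Power = V²/R = 240²/12 = 4800 W = 4.8 kW
Runtime = 4 h/week × 3 weeks = 12 h
Energy = 4.8 kW × 12 h = 57.6 kWh
Cost = 57.6 kWh × ₹7.9/kWh = ₹455.04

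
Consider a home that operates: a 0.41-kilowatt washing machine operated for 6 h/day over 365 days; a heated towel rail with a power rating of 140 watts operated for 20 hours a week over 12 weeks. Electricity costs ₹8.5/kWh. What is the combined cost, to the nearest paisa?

washing machine: Runtime = 6 h/day × 365 days = 2190 h
washing machine: 0.41 kW × 2190 h = 897.9 kWh
heated towel rail: Runtime = 20 h/week × 12 weeks = 240 h
heated towel rail: 0.14 kW × 240 h = 33.6 kWh
Total energy = 931.5 kWh
Cost = 931.5 × ₹8.5 = ₹7917.75

₹7917.75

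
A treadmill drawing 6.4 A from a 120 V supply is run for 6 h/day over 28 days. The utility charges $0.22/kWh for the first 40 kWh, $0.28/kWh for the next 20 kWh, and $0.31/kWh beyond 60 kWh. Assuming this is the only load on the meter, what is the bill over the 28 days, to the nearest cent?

$35.80

Power = 6.4 A × 120 V = 768 W = 0.768 kW
Runtime = 6 h/day × 28 days = 168 h
Energy = 0.768 kW × 168 h = 129.024 kWh
Tier 1 (0–40 kWh): 40 × $0.22 = $8.8
Tier 2 (40–60 kWh): 20 × $0.28 = $5.6
Above 60 kWh: 69.024 × $0.31 = $21.39744
Bill = $35.80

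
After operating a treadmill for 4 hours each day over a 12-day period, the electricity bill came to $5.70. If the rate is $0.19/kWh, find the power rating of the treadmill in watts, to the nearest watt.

625 W

Energy = $5.70 ÷ $0.19/kWh = 30 kWh
Runtime = 4 h/day × 12 days = 48 h
Power = 30 kWh ÷ 48 h = 0.625 kW = 625 W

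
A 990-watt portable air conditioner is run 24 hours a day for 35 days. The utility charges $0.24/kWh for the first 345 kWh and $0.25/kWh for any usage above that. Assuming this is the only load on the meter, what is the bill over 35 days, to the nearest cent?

$204.45

Runtime = 24 h × 35 = 840 h
Energy = 0.99 kW × 840 h = 831.6 kWh
Tier 1 (0–345 kWh): 345 × $0.24 = $82.8
Above 345 kWh: 486.6 × $0.25 = $121.65
Bill = $204.45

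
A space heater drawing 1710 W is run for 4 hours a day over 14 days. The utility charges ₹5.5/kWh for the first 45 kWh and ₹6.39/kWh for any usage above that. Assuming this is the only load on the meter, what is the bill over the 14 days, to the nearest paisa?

₹571.86

Runtime = 4 h/day × 14 days = 56 h
Energy = 1.71 kW × 56 h = 95.76 kWh
Tier 1 (0–45 kWh): 45 × ₹5.5 = ₹247.5
Above 45 kWh: 50.76 × ₹6.39 = ₹324.3564
Bill = ₹571.86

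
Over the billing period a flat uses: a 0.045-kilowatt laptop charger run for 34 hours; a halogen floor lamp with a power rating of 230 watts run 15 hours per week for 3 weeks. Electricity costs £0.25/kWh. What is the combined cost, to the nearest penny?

£2.97

laptop charger: 0.045 kW × 34 h = 1.53 kWh
halogen floor lamp: Runtime = 15 h/week × 3 weeks = 45 h
halogen floor lamp: 0.23 kW × 45 h = 10.35 kWh
Total energy = 11.88 kWh
Cost = 11.88 × £0.25 = £2.97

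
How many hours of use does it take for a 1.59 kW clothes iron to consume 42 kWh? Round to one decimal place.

26.4 h

Hours = 42 kWh ÷ 1.59 kW = 26.4 h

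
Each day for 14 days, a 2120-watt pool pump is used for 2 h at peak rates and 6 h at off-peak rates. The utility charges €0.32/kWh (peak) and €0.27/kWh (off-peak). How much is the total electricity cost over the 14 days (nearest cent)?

€67.08

Peak energy = 2.12 kW × 2 h × 14 = 59.36 kWh
Off-peak energy = 2.12 kW × 6 h × 14 = 178.08 kWh
Cost = 59.36 × €0.32 + 178.08 × €0.27 = €18.9952 + €48.0816 = €67.08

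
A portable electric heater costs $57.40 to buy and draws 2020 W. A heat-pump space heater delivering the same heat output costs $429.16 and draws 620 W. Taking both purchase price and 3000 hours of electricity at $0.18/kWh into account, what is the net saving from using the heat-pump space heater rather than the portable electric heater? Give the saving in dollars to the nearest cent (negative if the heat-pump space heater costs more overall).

$384.24

portable electric heater: $57.40 + (2020/1000) kW × 3000 h × $0.18 = $57.40 + $1090.8 = $1148.2
heat-pump space heater: $429.16 + (620/1000) kW × 3000 h × $0.18 = $429.16 + $334.8 = $763.96
Saving = $1148.2 − $763.96 = $384.24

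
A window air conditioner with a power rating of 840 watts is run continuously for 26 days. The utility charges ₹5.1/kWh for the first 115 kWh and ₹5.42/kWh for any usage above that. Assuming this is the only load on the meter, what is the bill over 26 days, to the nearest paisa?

Runtime = 24 h × 26 = 624 h
Energy = 0.84 kW × 624 h = 524.16 kWh
Tier 1 (0–115 kWh): 115 × ₹5.1 = ₹586.5
Above 115 kWh: 409.16 × ₹5.42 = ₹2217.6472
Bill = ₹2804.15

₹2804.15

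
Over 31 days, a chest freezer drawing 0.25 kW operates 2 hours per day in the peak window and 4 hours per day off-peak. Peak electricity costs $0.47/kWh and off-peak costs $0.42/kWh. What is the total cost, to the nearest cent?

$20.31

Peak energy = 0.25 kW × 2 h × 31 = 15.5 kWh
Off-peak energy = 0.25 kW × 4 h × 31 = 31 kWh
Cost = 15.5 × $0.47 + 31 × $0.42 = $7.285 + $13.02 = $20.31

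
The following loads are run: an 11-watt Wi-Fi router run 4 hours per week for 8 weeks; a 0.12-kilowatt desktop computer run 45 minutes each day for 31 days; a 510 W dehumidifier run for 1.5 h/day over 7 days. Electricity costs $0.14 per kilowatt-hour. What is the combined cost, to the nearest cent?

Wi-Fi router: Runtime = 4 h/week × 8 weeks = 32 h
Wi-Fi router: 0.011 kW × 32 h = 0.352 kWh
desktop computer: Runtime = 45 min × 31 = 1395 min = 23.25 h
desktop computer: 0.12 kW × 23.25 h = 2.79 kWh
dehumidifier: Runtime = 1.5 h/day × 7 days = 10.5 h
dehumidifier: 0.51 kW × 10.5 h = 5.355 kWh
Total energy = 8.497 kWh
Cost = 8.497 × $0.14 = $1.19

$1.19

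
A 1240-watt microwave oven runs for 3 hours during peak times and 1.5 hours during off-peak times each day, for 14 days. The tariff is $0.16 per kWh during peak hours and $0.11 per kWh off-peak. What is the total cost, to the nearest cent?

Peak energy = 1.24 kW × 3 h × 14 = 52.08 kWh
Off-peak energy = 1.24 kW × 1.5 h × 14 = 26.04 kWh
Cost = 52.08 × $0.16 + 26.04 × $0.11 = $8.3328 + $2.8644 = $11.20

$11.20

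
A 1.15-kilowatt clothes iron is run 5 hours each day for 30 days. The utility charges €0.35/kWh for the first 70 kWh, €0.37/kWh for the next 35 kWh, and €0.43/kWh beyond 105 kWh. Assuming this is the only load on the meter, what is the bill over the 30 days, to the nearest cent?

Runtime = 5 h/day × 30 days = 150 h
Energy = 1.15 kW × 150 h = 172.5 kWh
Tier 1 (0–70 kWh): 70 × €0.35 = €24.5
Tier 2 (70–105 kWh): 35 × €0.37 = €12.95
Above 105 kWh: 67.5 × €0.43 = €29.025
Bill = €66.48

€66.48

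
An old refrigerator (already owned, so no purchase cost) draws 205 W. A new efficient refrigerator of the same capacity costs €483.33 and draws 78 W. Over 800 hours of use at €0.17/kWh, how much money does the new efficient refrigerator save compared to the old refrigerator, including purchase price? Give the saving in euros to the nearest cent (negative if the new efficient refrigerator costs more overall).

-€466.06

old refrigerator: €0.00 + (205/1000) kW × 800 h × €0.17 = €0.00 + €27.88 = €27.88
new efficient refrigerator: €483.33 + (78/1000) kW × 800 h × €0.17 = €483.33 + €10.608 = €493.938
Saving = €27.88 − €493.938 = −€466.058 → -€466.06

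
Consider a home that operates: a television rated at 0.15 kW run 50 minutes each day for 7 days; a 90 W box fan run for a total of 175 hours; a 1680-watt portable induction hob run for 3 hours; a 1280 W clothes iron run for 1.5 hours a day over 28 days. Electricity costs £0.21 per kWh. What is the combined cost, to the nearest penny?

£15.84

television: Runtime = 50 min × 7 = 350 min = 5.833333… h
television: 0.15 kW × 5.833333… h = 0.875 kWh
box fan: 0.09 kW × 175 h = 15.75 kWh
portable induction hob: 1.68 kW × 3 h = 5.04 kWh
clothes iron: Runtime = 1.5 h/day × 28 days = 42 h
clothes iron: 1.28 kW × 42 h = 53.76 kWh
Total energy = 75.425 kWh
Cost = 75.425 × £0.21 = £15.84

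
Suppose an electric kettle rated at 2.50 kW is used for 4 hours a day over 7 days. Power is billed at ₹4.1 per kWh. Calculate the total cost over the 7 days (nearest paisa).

₹287.00

Runtime = 4 h/day × 7 days = 28 h
Energy = 2.5 kW × 28 h = 70 kWh
Cost = 70 kWh × ₹4.1/kWh = ₹287.00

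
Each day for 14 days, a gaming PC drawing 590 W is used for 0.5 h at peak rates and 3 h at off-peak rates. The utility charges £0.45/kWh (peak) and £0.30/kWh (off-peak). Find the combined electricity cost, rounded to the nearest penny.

Peak energy = 0.59 kW × 0.5 h × 14 = 4.13 kWh
Off-peak energy = 0.59 kW × 3 h × 14 = 24.78 kWh
Cost = 4.13 × £0.45 + 24.78 × £0.30 = £1.8585 + £7.434 = £9.29

£9.29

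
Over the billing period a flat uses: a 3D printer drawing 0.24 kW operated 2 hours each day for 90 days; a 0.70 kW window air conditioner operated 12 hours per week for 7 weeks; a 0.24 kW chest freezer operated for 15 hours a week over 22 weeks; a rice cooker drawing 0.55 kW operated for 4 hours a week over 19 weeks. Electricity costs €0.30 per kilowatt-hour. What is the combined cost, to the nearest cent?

€66.90

3D printer: Runtime = 2 h/day × 90 days = 180 h
3D printer: 0.24 kW × 180 h = 43.2 kWh
window air conditioner: Runtime = 12 h/week × 7 weeks = 84 h
window air conditioner: 0.7 kW × 84 h = 58.8 kWh
chest freezer: Runtime = 15 h/week × 22 weeks = 330 h
chest freezer: 0.24 kW × 330 h = 79.2 kWh
rice cooker: Runtime = 4 h/week × 19 weeks = 76 h
rice cooker: 0.55 kW × 76 h = 41.8 kWh
Total energy = 223 kWh
Cost = 223 × €0.30 = €66.90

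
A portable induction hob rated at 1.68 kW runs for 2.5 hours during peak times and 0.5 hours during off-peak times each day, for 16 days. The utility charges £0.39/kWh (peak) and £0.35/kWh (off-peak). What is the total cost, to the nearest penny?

£30.91

Peak energy = 1.68 kW × 2.5 h × 16 = 67.2 kWh
Off-peak energy = 1.68 kW × 0.5 h × 16 = 13.44 kWh
Cost = 67.2 × £0.39 + 13.44 × £0.35 = £26.208 + £4.704 = £30.91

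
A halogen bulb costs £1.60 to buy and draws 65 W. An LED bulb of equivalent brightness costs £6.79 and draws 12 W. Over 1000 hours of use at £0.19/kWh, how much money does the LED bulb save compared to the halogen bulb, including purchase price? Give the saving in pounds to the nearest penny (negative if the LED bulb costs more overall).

halogen bulb: £1.60 + (65/1000) kW × 1000 h × £0.19 = £1.60 + £12.35 = £13.95
LED bulb: £6.79 + (12/1000) kW × 1000 h × £0.19 = £6.79 + £2.28 = £9.07
Saving = £13.95 − £9.07 = £4.88

£4.88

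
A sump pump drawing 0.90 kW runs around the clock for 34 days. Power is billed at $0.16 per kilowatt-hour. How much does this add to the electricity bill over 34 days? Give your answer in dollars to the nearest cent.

$117.50

Runtime = 24 h × 34 = 816 h
Energy = 0.9 kW × 816 h = 734.4 kWh
Cost = 734.4 kWh × $0.16/kWh = $117.50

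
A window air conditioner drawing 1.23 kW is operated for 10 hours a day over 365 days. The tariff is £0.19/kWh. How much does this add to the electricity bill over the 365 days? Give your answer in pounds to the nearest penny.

£853.01

Runtime = 10 h/day × 365 days = 3650 h
Energy = 1.23 kW × 3650 h = 4489.5 kWh
Cost = 4489.5 kWh × £0.19/kWh = £853.01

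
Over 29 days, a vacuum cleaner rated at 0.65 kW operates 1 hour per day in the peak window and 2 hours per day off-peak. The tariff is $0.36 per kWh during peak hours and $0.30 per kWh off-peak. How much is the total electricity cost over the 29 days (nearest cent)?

Peak energy = 0.65 kW × 1 h × 29 = 18.85 kWh
Off-peak energy = 0.65 kW × 2 h × 29 = 37.7 kWh
Cost = 18.85 × $0.36 + 37.7 × $0.30 = $6.786 + $11.31 = $18.10

$18.10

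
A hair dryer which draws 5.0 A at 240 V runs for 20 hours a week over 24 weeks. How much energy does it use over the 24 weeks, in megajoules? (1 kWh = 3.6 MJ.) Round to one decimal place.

2073.6 MJ

Power = 5.0 A × 240 V = 1200 W = 1.2 kW
Runtime = 20 h/week × 24 weeks = 480 h
Energy = 1.2 kW × 480 h = 576 kWh
= 576 × 3.6 MJ = 2073.6 MJ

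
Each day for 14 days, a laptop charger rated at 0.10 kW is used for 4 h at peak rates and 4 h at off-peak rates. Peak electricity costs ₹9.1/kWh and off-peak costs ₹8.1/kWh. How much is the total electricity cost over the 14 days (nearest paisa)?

Peak energy = 0.1 kW × 4 h × 14 = 5.6 kWh
Off-peak energy = 0.1 kW × 4 h × 14 = 5.6 kWh
Cost = 5.6 × ₹9.1 + 5.6 × ₹8.1 = ₹50.96 + ₹45.36 = ₹96.32

₹96.32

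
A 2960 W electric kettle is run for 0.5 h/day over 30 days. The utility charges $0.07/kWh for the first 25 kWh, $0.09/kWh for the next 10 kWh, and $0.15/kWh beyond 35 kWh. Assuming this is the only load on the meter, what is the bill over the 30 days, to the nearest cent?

Runtime = 0.5 h/day × 30 days = 15 h
Energy = 2.96 kW × 15 h = 44.4 kWh
Tier 1 (0–25 kWh): 25 × $0.07 = $1.75
Tier 2 (25–35 kWh): 10 × $0.09 = $0.9
Above 35 kWh: 9.4 × $0.15 = $1.41
Bill = $4.06

$4.06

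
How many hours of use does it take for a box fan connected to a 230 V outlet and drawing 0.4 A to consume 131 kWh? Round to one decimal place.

Power = 0.4 A × 230 V = 92 W = 0.092 kW
Hours = 131 kWh ÷ 0.092 kW = 1423.9 h

1423.9 h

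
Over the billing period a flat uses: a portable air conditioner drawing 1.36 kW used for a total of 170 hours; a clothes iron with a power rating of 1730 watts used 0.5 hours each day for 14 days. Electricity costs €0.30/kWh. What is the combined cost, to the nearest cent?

€72.99

portable air conditioner: 1.36 kW × 170 h = 231.2 kWh
clothes iron: Runtime = 0.5 h/day × 14 days = 7 h
clothes iron: 1.73 kW × 7 h = 12.11 kWh
Total energy = 243.31 kWh
Cost = 243.31 × €0.30 = €72.99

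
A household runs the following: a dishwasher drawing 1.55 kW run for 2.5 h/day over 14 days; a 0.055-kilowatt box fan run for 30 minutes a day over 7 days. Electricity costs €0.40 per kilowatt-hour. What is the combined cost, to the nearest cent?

dishwasher: Runtime = 2.5 h/day × 14 days = 35 h
dishwasher: 1.55 kW × 35 h = 54.25 kWh
box fan: Runtime = 30 min × 7 = 210 min = 3.5 h
box fan: 0.055 kW × 3.5 h = 0.1925 kWh
Total energy = 54.4425 kWh
Cost = 54.4425 × €0.40 = €21.78

€21.78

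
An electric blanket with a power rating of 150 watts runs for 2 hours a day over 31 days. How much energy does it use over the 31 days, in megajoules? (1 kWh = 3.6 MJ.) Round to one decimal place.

Runtime = 2 h/day × 31 days = 62 h
Energy = 0.15 kW × 62 h = 9.3 kWh
= 9.3 × 3.6 MJ = 33.5 MJ

33.5 MJ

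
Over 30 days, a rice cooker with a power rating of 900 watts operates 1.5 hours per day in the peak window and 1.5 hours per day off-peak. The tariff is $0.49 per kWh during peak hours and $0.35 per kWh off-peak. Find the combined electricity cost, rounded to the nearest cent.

$34.02

Peak energy = 0.9 kW × 1.5 h × 30 = 40.5 kWh
Off-peak energy = 0.9 kW × 1.5 h × 30 = 40.5 kWh
Cost = 40.5 × $0.49 + 40.5 × $0.35 = $19.845 + $14.175 = $34.02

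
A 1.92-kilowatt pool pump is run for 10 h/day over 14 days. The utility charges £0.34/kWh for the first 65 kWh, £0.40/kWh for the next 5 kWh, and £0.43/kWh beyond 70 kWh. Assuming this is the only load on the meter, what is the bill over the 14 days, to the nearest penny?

Runtime = 10 h/day × 14 days = 140 h
Energy = 1.92 kW × 140 h = 268.8 kWh
Tier 1 (0–65 kWh): 65 × £0.34 = £22.1
Tier 2 (65–70 kWh): 5 × £0.40 = £2
Above 70 kWh: 198.8 × £0.43 = £85.484
Bill = £109.58

£109.58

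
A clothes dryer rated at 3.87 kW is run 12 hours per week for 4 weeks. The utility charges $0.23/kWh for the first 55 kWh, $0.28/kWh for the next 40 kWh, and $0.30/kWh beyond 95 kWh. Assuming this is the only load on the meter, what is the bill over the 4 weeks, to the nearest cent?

$51.08

Runtime = 12 h/week × 4 weeks = 48 h
Energy = 3.87 kW × 48 h = 185.76 kWh
Tier 1 (0–55 kWh): 55 × $0.23 = $12.65
Tier 2 (55–95 kWh): 40 × $0.28 = $11.2
Above 95 kWh: 90.76 × $0.30 = $27.228
Bill = $51.08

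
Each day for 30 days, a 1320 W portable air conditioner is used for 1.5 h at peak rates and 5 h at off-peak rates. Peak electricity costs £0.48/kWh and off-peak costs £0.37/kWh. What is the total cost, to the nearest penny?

Peak energy = 1.32 kW × 1.5 h × 30 = 59.4 kWh
Off-peak energy = 1.32 kW × 5 h × 30 = 198 kWh
Cost = 59.4 × £0.48 + 198 × £0.37 = £28.512 + £73.26 = £101.77

£101.77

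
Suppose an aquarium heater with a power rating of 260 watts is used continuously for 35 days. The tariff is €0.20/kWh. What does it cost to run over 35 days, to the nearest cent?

€43.68

Runtime = 24 h × 35 = 840 h
Energy = 0.26 kW × 840 h = 218.4 kWh
Cost = 218.4 kWh × €0.20/kWh = €43.68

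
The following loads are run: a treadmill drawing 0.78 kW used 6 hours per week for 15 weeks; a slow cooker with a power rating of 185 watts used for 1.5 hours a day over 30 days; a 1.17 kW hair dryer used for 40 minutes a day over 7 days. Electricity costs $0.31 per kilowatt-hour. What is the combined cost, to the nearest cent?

treadmill: Runtime = 6 h/week × 15 weeks = 90 h
treadmill: 0.78 kW × 90 h = 70.2 kWh
slow cooker: Runtime = 1.5 h/day × 30 days = 45 h
slow cooker: 0.185 kW × 45 h = 8.325 kWh
hair dryer: Runtime = 40 min × 7 = 280 min = 4.666666… h
hair dryer: 1.17 kW × 4.666666… h = 5.46 kWh
Total energy = 83.985 kWh
Cost = 83.985 × $0.31 = $26.04

$26.04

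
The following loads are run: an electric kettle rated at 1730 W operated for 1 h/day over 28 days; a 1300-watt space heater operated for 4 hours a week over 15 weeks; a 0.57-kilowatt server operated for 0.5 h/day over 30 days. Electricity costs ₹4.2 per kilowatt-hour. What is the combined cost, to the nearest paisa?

electric kettle: Runtime = 1 h/day × 28 days = 28 h
electric kettle: 1.73 kW × 28 h = 48.44 kWh
space heater: Runtime = 4 h/week × 15 weeks = 60 h
space heater: 1.3 kW × 60 h = 78 kWh
server: Runtime = 0.5 h/day × 30 days = 15 h
server: 0.57 kW × 15 h = 8.55 kWh
Total energy = 134.99 kWh
Cost = 134.99 × ₹4.2 = ₹566.96

₹566.96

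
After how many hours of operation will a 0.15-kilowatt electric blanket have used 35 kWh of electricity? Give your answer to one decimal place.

Hours = 35 kWh ÷ 0.15 kW = 233.3 h

233.3 h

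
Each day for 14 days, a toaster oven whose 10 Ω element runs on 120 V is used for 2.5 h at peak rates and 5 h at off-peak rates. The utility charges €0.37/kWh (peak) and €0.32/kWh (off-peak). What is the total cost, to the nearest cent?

€50.90

Power = V²/R = 120²/10 = 1440 W = 1.44 kW
Peak energy = 1.44 kW × 2.5 h × 14 = 50.4 kWh
Off-peak energy = 1.44 kW × 5 h × 14 = 100.8 kWh
Cost = 50.4 × €0.37 + 100.8 × €0.32 = €18.648 + €32.256 = €50.90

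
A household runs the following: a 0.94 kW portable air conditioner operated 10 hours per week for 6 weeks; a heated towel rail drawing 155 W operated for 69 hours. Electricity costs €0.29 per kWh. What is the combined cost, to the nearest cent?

portable air conditioner: Runtime = 10 h/week × 6 weeks = 60 h
portable air conditioner: 0.94 kW × 60 h = 56.4 kWh
heated towel rail: 0.155 kW × 69 h = 10.695 kWh
Total energy = 67.095 kWh
Cost = 67.095 × €0.29 = €19.46

€19.46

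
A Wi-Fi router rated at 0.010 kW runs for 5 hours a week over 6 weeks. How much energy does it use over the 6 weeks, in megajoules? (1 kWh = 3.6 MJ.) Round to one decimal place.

Runtime = 5 h/week × 6 weeks = 30 h
Energy = 0.01 kW × 30 h = 0.3 kWh
= 0.3 × 3.6 MJ = 1.1 MJ

1.1 MJ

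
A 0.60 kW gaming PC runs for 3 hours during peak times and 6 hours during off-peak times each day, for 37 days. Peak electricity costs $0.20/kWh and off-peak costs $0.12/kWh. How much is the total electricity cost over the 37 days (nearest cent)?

$29.30

Peak energy = 0.6 kW × 3 h × 37 = 66.6 kWh
Off-peak energy = 0.6 kW × 6 h × 37 = 133.2 kWh
Cost = 66.6 × $0.20 + 133.2 × $0.12 = $13.32 + $15.984 = $29.30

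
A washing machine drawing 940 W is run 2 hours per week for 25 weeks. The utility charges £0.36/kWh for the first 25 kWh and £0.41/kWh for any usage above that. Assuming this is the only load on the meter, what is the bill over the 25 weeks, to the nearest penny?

£18.02

Runtime = 2 h/week × 25 weeks = 50 h
Energy = 0.94 kW × 50 h = 47 kWh
Tier 1 (0–25 kWh): 25 × £0.36 = £9
Above 25 kWh: 22 × £0.41 = £9.02
Bill = £18.02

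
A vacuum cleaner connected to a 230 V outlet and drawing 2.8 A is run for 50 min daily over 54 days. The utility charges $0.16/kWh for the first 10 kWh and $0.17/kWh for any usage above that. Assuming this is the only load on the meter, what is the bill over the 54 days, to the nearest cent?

Power = 2.8 A × 230 V = 644 W = 0.644 kW
Runtime = 50 min × 54 = 2700 min = 45 h
Energy = 0.644 kW × 45 h = 28.98 kWh
Tier 1 (0–10 kWh): 10 × $0.16 = $1.6
Above 10 kWh: 18.98 × $0.17 = $3.2266
Bill = $4.83

$4.83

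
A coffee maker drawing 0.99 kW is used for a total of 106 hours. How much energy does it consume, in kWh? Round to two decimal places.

104.94 kWh

Energy = 0.99 kW × 106 h = 104.94 kWh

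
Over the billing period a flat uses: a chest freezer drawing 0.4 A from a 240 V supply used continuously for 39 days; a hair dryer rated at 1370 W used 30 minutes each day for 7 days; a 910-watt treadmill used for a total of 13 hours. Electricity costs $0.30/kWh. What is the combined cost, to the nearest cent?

$31.94

chest freezer: Power = 0.4 A × 240 V = 96 W = 0.096 kW
chest freezer: Runtime = 24 h × 39 = 936 h
chest freezer: 0.096 kW × 936 h = 89.856 kWh
hair dryer: Runtime = 30 min × 7 = 210 min = 3.5 h
hair dryer: 1.37 kW × 3.5 h = 4.795 kWh
treadmill: 0.91 kW × 13 h = 11.83 kWh
Total energy = 106.481 kWh
Cost = 106.481 × $0.30 = $31.94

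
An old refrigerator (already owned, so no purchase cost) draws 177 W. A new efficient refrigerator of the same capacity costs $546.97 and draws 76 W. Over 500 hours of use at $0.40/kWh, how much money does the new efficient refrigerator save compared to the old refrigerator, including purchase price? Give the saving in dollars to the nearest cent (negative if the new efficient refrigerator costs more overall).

-$526.77

old refrigerator: $0.00 + (177/1000) kW × 500 h × $0.40 = $0.00 + $35.4 = $35.4
new efficient refrigerator: $546.97 + (76/1000) kW × 500 h × $0.40 = $546.97 + $15.2 = $562.17
Saving = $35.4 − $562.17 = −$526.77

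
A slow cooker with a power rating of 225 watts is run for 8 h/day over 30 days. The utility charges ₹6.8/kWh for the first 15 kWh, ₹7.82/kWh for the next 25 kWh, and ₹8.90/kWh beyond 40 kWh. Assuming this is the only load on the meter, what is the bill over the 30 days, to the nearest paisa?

₹422.10

Runtime = 8 h/day × 30 days = 240 h
Energy = 0.225 kW × 240 h = 54 kWh
Tier 1 (0–15 kWh): 15 × ₹6.8 = ₹102
Tier 2 (15–40 kWh): 25 × ₹7.82 = ₹195.5
Above 40 kWh: 14 × ₹8.90 = ₹124.6
Bill = ₹422.10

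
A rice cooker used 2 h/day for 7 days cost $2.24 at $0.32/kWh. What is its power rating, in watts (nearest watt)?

Energy = $2.24 ÷ $0.32/kWh = 7 kWh
Runtime = 2 h/day × 7 days = 14 h
Power = 7 kWh ÷ 14 h = 0.5 kW = 500 W

500 W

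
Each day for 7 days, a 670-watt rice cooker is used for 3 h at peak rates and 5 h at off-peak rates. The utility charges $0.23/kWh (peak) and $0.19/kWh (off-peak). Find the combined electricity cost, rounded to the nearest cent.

Peak energy = 0.67 kW × 3 h × 7 = 14.07 kWh
Off-peak energy = 0.67 kW × 5 h × 7 = 23.45 kWh
Cost = 14.07 × $0.23 + 23.45 × $0.19 = $3.2361 + $4.4555 = $7.69

$7.69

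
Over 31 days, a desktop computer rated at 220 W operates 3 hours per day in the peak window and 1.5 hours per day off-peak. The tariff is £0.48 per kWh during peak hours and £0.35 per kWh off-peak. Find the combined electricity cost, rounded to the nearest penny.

Peak energy = 0.22 kW × 3 h × 31 = 20.46 kWh
Off-peak energy = 0.22 kW × 1.5 h × 31 = 10.23 kWh
Cost = 20.46 × £0.48 + 10.23 × £0.35 = £9.8208 + £3.5805 = £13.40

£13.40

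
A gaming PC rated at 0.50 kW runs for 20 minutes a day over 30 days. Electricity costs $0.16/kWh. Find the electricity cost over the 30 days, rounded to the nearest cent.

Runtime = 20 min × 30 = 600 min = 10 h
Energy = 0.5 kW × 10 h = 5 kWh
Cost = 5 kWh × $0.16/kWh = $0.80

$0.80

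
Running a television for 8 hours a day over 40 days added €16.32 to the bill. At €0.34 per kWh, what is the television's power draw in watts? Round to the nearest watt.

Energy = €16.32 ÷ €0.34/kWh = 48 kWh
Runtime = 8 h/day × 40 days = 320 h
Power = 48 kWh ÷ 320 h = 0.15 kW = 150 W

150 W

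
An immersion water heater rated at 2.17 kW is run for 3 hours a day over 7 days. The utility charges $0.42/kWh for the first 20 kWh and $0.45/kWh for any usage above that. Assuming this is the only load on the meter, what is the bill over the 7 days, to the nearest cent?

Runtime = 3 h/day × 7 days = 21 h
Energy = 2.17 kW × 21 h = 45.57 kWh
Tier 1 (0–20 kWh): 20 × $0.42 = $8.4
Above 20 kWh: 25.57 × $0.45 = $11.5065
Bill = $19.91

$19.91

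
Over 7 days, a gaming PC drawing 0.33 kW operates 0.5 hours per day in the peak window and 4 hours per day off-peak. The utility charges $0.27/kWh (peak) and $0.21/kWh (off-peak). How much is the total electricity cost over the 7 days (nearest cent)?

$2.25

Peak energy = 0.33 kW × 0.5 h × 7 = 1.155 kWh
Off-peak energy = 0.33 kW × 4 h × 7 = 9.24 kWh
Cost = 1.155 × $0.27 + 9.24 × $0.21 = $0.31185 + $1.9404 = $2.25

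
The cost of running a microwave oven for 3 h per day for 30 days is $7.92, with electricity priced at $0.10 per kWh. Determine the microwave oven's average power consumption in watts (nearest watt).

880 W

Energy = $7.92 ÷ $0.10/kWh = 79.2 kWh
Runtime = 3 h/day × 30 days = 90 h
Power = 79.2 kWh ÷ 90 h = 0.88 kW = 880 W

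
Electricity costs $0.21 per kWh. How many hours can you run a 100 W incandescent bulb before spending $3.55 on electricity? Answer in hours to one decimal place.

169.0 h

Energy available = $3.55 ÷ $0.21/kWh = 16.9048 kWh
Hours = 16.9048 kWh ÷ 0.1 kW = 169.0 h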